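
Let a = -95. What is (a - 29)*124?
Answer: -15376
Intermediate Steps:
(a - 29)*124 = (-95 - 29)*124 = -124*124 = -15376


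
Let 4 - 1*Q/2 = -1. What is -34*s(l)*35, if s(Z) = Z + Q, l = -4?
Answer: -7140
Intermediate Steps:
Q = 10 (Q = 8 - 2*(-1) = 8 + 2 = 10)
s(Z) = 10 + Z (s(Z) = Z + 10 = 10 + Z)
-34*s(l)*35 = -34*(10 - 4)*35 = -34*6*35 = -204*35 = -7140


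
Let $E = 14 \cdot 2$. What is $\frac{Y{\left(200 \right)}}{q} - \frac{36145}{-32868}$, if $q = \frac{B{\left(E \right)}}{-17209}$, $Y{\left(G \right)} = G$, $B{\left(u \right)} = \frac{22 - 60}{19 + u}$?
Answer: $\frac{2658440123155}{624492} \approx 4.257 \cdot 10^{6}$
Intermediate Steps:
$E = 28$
$B{\left(u \right)} = - \frac{38}{19 + u}$
$q = \frac{38}{808823}$ ($q = \frac{\left(-38\right) \frac{1}{19 + 28}}{-17209} = - \frac{38}{47} \left(- \frac{1}{17209}\right) = \left(-38\right) \frac{1}{47} \left(- \frac{1}{17209}\right) = \left(- \frac{38}{47}\right) \left(- \frac{1}{17209}\right) = \frac{38}{808823} \approx 4.6982 \cdot 10^{-5}$)
$\frac{Y{\left(200 \right)}}{q} - \frac{36145}{-32868} = \frac{200}{\frac{38}{808823}} - \frac{36145}{-32868} = 200 \cdot \frac{808823}{38} - - \frac{36145}{32868} = \frac{80882300}{19} + \frac{36145}{32868} = \frac{2658440123155}{624492}$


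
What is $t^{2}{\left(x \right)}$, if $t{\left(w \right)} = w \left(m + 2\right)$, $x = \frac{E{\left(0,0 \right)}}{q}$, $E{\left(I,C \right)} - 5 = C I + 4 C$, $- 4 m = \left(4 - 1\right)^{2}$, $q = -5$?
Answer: $\frac{1}{16} \approx 0.0625$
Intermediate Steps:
$m = - \frac{9}{4}$ ($m = - \frac{\left(4 - 1\right)^{2}}{4} = - \frac{3^{2}}{4} = \left(- \frac{1}{4}\right) 9 = - \frac{9}{4} \approx -2.25$)
$E{\left(I,C \right)} = 5 + 4 C + C I$ ($E{\left(I,C \right)} = 5 + \left(C I + 4 C\right) = 5 + \left(4 C + C I\right) = 5 + 4 C + C I$)
$x = -1$ ($x = \frac{5 + 4 \cdot 0 + 0 \cdot 0}{-5} = \left(5 + 0 + 0\right) \left(- \frac{1}{5}\right) = 5 \left(- \frac{1}{5}\right) = -1$)
$t{\left(w \right)} = - \frac{w}{4}$ ($t{\left(w \right)} = w \left(- \frac{9}{4} + 2\right) = w \left(- \frac{1}{4}\right) = - \frac{w}{4}$)
$t^{2}{\left(x \right)} = \left(\left(- \frac{1}{4}\right) \left(-1\right)\right)^{2} = \left(\frac{1}{4}\right)^{2} = \frac{1}{16}$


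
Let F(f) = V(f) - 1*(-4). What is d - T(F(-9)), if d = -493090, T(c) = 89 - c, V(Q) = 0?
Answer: -493175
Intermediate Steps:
F(f) = 4 (F(f) = 0 - 1*(-4) = 0 + 4 = 4)
d - T(F(-9)) = -493090 - (89 - 1*4) = -493090 - (89 - 4) = -493090 - 1*85 = -493090 - 85 = -493175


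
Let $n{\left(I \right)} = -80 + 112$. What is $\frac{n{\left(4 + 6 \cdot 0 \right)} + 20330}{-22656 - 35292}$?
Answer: $- \frac{10181}{28974} \approx -0.35138$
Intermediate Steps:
$n{\left(I \right)} = 32$
$\frac{n{\left(4 + 6 \cdot 0 \right)} + 20330}{-22656 - 35292} = \frac{32 + 20330}{-22656 - 35292} = \frac{20362}{-57948} = 20362 \left(- \frac{1}{57948}\right) = - \frac{10181}{28974}$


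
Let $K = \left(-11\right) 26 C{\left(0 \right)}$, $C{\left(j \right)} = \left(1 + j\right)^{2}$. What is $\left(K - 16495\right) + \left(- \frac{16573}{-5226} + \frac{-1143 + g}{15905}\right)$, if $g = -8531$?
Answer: $- \frac{1394615795689}{83119530} \approx -16778.0$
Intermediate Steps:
$K = -286$ ($K = \left(-11\right) 26 \left(1 + 0\right)^{2} = - 286 \cdot 1^{2} = \left(-286\right) 1 = -286$)
$\left(K - 16495\right) + \left(- \frac{16573}{-5226} + \frac{-1143 + g}{15905}\right) = \left(-286 - 16495\right) + \left(- \frac{16573}{-5226} + \frac{-1143 - 8531}{15905}\right) = \left(-286 - 16495\right) - - \frac{213037241}{83119530} = -16781 + \left(\frac{16573}{5226} - \frac{9674}{15905}\right) = -16781 + \frac{213037241}{83119530} = - \frac{1394615795689}{83119530}$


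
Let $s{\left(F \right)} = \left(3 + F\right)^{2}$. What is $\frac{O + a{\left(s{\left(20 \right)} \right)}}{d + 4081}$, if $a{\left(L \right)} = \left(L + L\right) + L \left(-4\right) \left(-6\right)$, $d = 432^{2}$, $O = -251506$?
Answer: $- \frac{237752}{190705} \approx -1.2467$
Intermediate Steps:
$d = 186624$
$a{\left(L \right)} = 26 L$ ($a{\left(L \right)} = 2 L + - 4 L \left(-6\right) = 2 L + 24 L = 26 L$)
$\frac{O + a{\left(s{\left(20 \right)} \right)}}{d + 4081} = \frac{-251506 + 26 \left(3 + 20\right)^{2}}{186624 + 4081} = \frac{-251506 + 26 \cdot 23^{2}}{190705} = \left(-251506 + 26 \cdot 529\right) \frac{1}{190705} = \left(-251506 + 13754\right) \frac{1}{190705} = \left(-237752\right) \frac{1}{190705} = - \frac{237752}{190705}$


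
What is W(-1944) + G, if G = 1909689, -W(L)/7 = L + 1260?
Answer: 1914477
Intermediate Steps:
W(L) = -8820 - 7*L (W(L) = -7*(L + 1260) = -7*(1260 + L) = -8820 - 7*L)
W(-1944) + G = (-8820 - 7*(-1944)) + 1909689 = (-8820 + 13608) + 1909689 = 4788 + 1909689 = 1914477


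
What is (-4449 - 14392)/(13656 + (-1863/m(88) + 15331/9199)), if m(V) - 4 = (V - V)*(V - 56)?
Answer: -3054068/2138369 ≈ -1.4282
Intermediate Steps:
m(V) = 4 (m(V) = 4 + (V - V)*(V - 56) = 4 + 0*(-56 + V) = 4 + 0 = 4)
(-4449 - 14392)/(13656 + (-1863/m(88) + 15331/9199)) = (-4449 - 14392)/(13656 + (-1863/4 + 15331/9199)) = -18841/(13656 + (-1863*1/4 + 15331*(1/9199))) = -18841/(13656 + (-1863/4 + 15331/9199)) = -18841/(13656 - 17076413/36796) = -18841/485409763/36796 = -18841*36796/485409763 = -3054068/2138369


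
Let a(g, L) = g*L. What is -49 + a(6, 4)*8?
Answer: 143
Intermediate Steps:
a(g, L) = L*g
-49 + a(6, 4)*8 = -49 + (4*6)*8 = -49 + 24*8 = -49 + 192 = 143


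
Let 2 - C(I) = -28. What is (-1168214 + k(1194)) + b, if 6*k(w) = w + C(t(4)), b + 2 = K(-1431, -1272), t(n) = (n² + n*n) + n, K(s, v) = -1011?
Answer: -1169023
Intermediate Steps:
t(n) = n + 2*n² (t(n) = (n² + n²) + n = 2*n² + n = n + 2*n²)
C(I) = 30 (C(I) = 2 - 1*(-28) = 2 + 28 = 30)
b = -1013 (b = -2 - 1011 = -1013)
k(w) = 5 + w/6 (k(w) = (w + 30)/6 = (30 + w)/6 = 5 + w/6)
(-1168214 + k(1194)) + b = (-1168214 + (5 + (⅙)*1194)) - 1013 = (-1168214 + (5 + 199)) - 1013 = (-1168214 + 204) - 1013 = -1168010 - 1013 = -1169023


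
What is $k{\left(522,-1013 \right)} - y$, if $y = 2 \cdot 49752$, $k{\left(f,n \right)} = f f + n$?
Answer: $171967$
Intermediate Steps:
$k{\left(f,n \right)} = n + f^{2}$ ($k{\left(f,n \right)} = f^{2} + n = n + f^{2}$)
$y = 99504$
$k{\left(522,-1013 \right)} - y = \left(-1013 + 522^{2}\right) - 99504 = \left(-1013 + 272484\right) - 99504 = 271471 - 99504 = 171967$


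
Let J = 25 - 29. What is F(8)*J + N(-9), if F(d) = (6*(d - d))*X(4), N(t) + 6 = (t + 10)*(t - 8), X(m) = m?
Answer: -23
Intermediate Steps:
N(t) = -6 + (-8 + t)*(10 + t) (N(t) = -6 + (t + 10)*(t - 8) = -6 + (10 + t)*(-8 + t) = -6 + (-8 + t)*(10 + t))
F(d) = 0 (F(d) = (6*(d - d))*4 = (6*0)*4 = 0*4 = 0)
J = -4
F(8)*J + N(-9) = 0*(-4) + (-86 + (-9)² + 2*(-9)) = 0 + (-86 + 81 - 18) = 0 - 23 = -23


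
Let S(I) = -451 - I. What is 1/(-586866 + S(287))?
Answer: -1/587604 ≈ -1.7018e-6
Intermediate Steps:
1/(-586866 + S(287)) = 1/(-586866 + (-451 - 1*287)) = 1/(-586866 + (-451 - 287)) = 1/(-586866 - 738) = 1/(-587604) = -1/587604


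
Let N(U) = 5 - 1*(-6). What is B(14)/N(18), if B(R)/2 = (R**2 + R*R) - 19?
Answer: 746/11 ≈ 67.818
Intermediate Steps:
B(R) = -38 + 4*R**2 (B(R) = 2*((R**2 + R*R) - 19) = 2*((R**2 + R**2) - 19) = 2*(2*R**2 - 19) = 2*(-19 + 2*R**2) = -38 + 4*R**2)
N(U) = 11 (N(U) = 5 + 6 = 11)
B(14)/N(18) = (-38 + 4*14**2)/11 = (-38 + 4*196)*(1/11) = (-38 + 784)*(1/11) = 746*(1/11) = 746/11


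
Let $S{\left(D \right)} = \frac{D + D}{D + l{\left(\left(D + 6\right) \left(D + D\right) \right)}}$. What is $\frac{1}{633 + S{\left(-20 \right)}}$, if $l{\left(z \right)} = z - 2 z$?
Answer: $\frac{29}{18359} \approx 0.0015796$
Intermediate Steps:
$l{\left(z \right)} = - z$
$S{\left(D \right)} = \frac{2 D}{D - 2 D \left(6 + D\right)}$ ($S{\left(D \right)} = \frac{D + D}{D - \left(D + 6\right) \left(D + D\right)} = \frac{2 D}{D - \left(6 + D\right) 2 D} = \frac{2 D}{D - 2 D \left(6 + D\right)}$)
$\frac{1}{633 + S{\left(-20 \right)}} = \frac{1}{633 - \frac{2}{11 + 2 \left(-20\right)}} = \frac{1}{633 - \frac{2}{11 - 40}} = \frac{1}{633 - \frac{2}{-29}} = \frac{1}{633 - - \frac{2}{29}} = \frac{1}{633 + \frac{2}{29}} = \frac{1}{\frac{18359}{29}} = \frac{29}{18359}$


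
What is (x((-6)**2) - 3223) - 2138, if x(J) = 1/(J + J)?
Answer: -385991/72 ≈ -5361.0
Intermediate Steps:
x(J) = 1/(2*J)
(x((-6)**2) - 3223) - 2138 = (1/(2*((-6)**2)) - 3223) - 2138 = ((1/2)/36 - 3223) - 2138 = ((1/2)*(1/36) - 3223) - 2138 = (1/72 - 3223) - 2138 = -232055/72 - 2138 = -385991/72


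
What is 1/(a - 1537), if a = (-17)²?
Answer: -1/1248 ≈ -0.00080128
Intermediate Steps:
a = 289
1/(a - 1537) = 1/(289 - 1537) = 1/(-1248) = -1/1248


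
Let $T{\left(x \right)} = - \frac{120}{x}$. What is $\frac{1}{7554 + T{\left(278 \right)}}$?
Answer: $\frac{139}{1049946} \approx 0.00013239$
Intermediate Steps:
$\frac{1}{7554 + T{\left(278 \right)}} = \frac{1}{7554 - \frac{120}{278}} = \frac{1}{7554 - \frac{60}{139}} = \frac{1}{\frac{1049946}{139}} = \frac{139}{1049946}$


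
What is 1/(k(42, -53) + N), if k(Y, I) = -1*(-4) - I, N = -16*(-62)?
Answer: 1/1049 ≈ 0.00095329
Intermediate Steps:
N = 992
k(Y, I) = 4 - I
1/(k(42, -53) + N) = 1/((4 - 1*(-53)) + 992) = 1/((4 + 53) + 992) = 1/(57 + 992) = 1/1049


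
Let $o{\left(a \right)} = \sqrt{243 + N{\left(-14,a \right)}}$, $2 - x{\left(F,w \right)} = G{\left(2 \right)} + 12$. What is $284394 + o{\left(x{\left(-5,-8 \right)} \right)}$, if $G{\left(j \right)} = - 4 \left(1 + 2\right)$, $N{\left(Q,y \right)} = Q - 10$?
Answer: $284394 + \sqrt{219} \approx 2.8441 \cdot 10^{5}$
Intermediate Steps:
$N{\left(Q,y \right)} = -10 + Q$ ($N{\left(Q,y \right)} = Q - 10 = -10 + Q$)
$G{\left(j \right)} = -12$ ($G{\left(j \right)} = \left(-4\right) 3 = -12$)
$x{\left(F,w \right)} = 2$ ($x{\left(F,w \right)} = 2 - \left(-12 + 12\right) = 2 - 0 = 2 + 0 = 2$)
$o{\left(a \right)} = \sqrt{219}$ ($o{\left(a \right)} = \sqrt{243 - 24} = \sqrt{219}$)
$284394 + o{\left(x{\left(-5,-8 \right)} \right)} = 284394 + \sqrt{219}$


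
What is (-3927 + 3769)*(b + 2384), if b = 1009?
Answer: -536094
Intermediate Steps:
(-3927 + 3769)*(b + 2384) = (-3927 + 3769)*(1009 + 2384) = -158*3393 = -536094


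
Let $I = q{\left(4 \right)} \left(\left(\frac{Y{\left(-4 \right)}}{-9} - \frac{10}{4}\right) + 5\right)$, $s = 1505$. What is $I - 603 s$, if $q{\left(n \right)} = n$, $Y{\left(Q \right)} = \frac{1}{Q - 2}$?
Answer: $- \frac{24502633}{27} \approx -9.0751 \cdot 10^{5}$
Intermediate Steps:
$Y{\left(Q \right)} = \frac{1}{-2 + Q}$
$I = \frac{272}{27}$ ($I = 4 \left(\left(\frac{1}{\left(-2 - 4\right) \left(-9\right)} - \frac{10}{4}\right) + 5\right) = 4 \left(\left(\frac{1}{-6} \left(- \frac{1}{9}\right) - \frac{5}{2}\right) + 5\right) = 4 \left(\left(\left(- \frac{1}{6}\right) \left(- \frac{1}{9}\right) - \frac{5}{2}\right) + 5\right) = 4 \left(\left(\frac{1}{54} - \frac{5}{2}\right) + 5\right) = 4 \left(- \frac{67}{27} + 5\right) = 4 \cdot \frac{68}{27} = \frac{272}{27} \approx 10.074$)
$I - 603 s = \frac{272}{27} - 907515 = - \frac{24502633}{27}$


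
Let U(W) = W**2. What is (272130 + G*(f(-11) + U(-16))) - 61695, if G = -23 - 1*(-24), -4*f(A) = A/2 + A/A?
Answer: 1685537/8 ≈ 2.1069e+5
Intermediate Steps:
f(A) = -1/4 - A/8 (f(A) = -(A/2 + A/A)/4 = -(A*(1/2) + 1)/4 = -(A/2 + 1)/4 = -(1 + A/2)/4 = -1/4 - A/8)
G = 1 (G = -23 + 24 = 1)
(272130 + G*(f(-11) + U(-16))) - 61695 = (272130 + 1*((-1/4 - 1/8*(-11)) + (-16)**2)) - 61695 = (272130 + 1*((-1/4 + 11/8) + 256)) - 61695 = (272130 + 1*(9/8 + 256)) - 61695 = (272130 + 1*(2057/8)) - 61695 = (272130 + 2057/8) - 61695 = 2179097/8 - 61695 = 1685537/8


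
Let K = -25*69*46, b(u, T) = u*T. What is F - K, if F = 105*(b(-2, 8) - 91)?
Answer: 68115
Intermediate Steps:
b(u, T) = T*u
K = -79350 (K = -1725*46 = -79350)
F = -11235 (F = 105*(8*(-2) - 91) = 105*(-16 - 91) = 105*(-107) = -11235)
F - K = -11235 - 1*(-79350) = -11235 + 79350 = 68115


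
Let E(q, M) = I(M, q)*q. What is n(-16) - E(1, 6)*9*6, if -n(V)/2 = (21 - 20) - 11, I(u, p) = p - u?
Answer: 290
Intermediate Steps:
E(q, M) = q*(q - M) (E(q, M) = (q - M)*q = q*(q - M))
n(V) = 20 (n(V) = -2*((21 - 20) - 11) = -2*(1 - 11) = -2*(-10) = 20)
n(-16) - E(1, 6)*9*6 = 20 - (1*(1 - 1*6))*9*6 = 20 - (1*(1 - 6))*9*6 = 20 - (1*(-5))*9*6 = 20 - (-5*9)*6 = 20 - (-45)*6 = 20 - 1*(-270) = 20 + 270 = 290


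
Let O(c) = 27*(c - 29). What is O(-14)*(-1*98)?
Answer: 113778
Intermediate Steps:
O(c) = -783 + 27*c (O(c) = 27*(-29 + c) = -783 + 27*c)
O(-14)*(-1*98) = (-783 + 27*(-14))*(-1*98) = (-783 - 378)*(-98) = -1161*(-98) = 113778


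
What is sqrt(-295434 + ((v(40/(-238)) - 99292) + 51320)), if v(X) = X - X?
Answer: I*sqrt(343406) ≈ 586.01*I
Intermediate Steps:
v(X) = 0
sqrt(-295434 + ((v(40/(-238)) - 99292) + 51320)) = sqrt(-295434 + ((0 - 99292) + 51320)) = sqrt(-295434 + (-99292 + 51320)) = sqrt(-295434 - 47972) = sqrt(-343406) = I*sqrt(343406)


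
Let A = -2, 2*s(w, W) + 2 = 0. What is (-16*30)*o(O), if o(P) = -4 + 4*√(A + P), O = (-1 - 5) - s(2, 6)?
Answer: 1920 - 1920*I*√7 ≈ 1920.0 - 5079.8*I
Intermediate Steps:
s(w, W) = -1 (s(w, W) = -1 + (½)*0 = -1 + 0 = -1)
O = -5 (O = (-1 - 5) - 1*(-1) = -6 + 1 = -5)
o(P) = -4 + 4*√(-2 + P)
(-16*30)*o(O) = (-16*30)*(-4 + 4*√(-2 - 5)) = -480*(-4 + 4*√(-7)) = -480*(-4 + 4*(I*√7)) = -480*(-4 + 4*I*√7) = 1920 - 1920*I*√7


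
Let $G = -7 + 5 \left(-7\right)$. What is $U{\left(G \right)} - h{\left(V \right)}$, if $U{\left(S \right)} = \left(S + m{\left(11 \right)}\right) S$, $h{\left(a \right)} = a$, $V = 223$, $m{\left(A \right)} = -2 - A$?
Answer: $2087$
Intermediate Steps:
$G = -42$ ($G = -7 - 35 = -42$)
$U{\left(S \right)} = S \left(-13 + S\right)$ ($U{\left(S \right)} = \left(S - 13\right) S = \left(-13 + S\right) S = S \left(-13 + S\right)$)
$U{\left(G \right)} - h{\left(V \right)} = - 42 \left(-13 - 42\right) - 223 = \left(-42\right) \left(-55\right) - 223 = 2310 - 223 = 2087$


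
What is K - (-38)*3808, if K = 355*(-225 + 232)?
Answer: 147189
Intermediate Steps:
K = 2485 (K = 355*7 = 2485)
K - (-38)*3808 = 2485 - (-38)*3808 = 2485 - 1*(-144704) = 2485 + 144704 = 147189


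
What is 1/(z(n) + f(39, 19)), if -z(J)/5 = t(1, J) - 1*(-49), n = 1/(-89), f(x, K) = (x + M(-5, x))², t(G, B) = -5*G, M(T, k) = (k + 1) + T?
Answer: 1/5256 ≈ 0.00019026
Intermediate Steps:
M(T, k) = 1 + T + k (M(T, k) = (1 + k) + T = 1 + T + k)
f(x, K) = (-4 + 2*x)² (f(x, K) = (x + (1 - 5 + x))² = (x + (-4 + x))² = (-4 + 2*x)²)
n = -1/89 ≈ -0.011236
z(J) = -220 (z(J) = -5*(-5*1 - 1*(-49)) = -5*(-5 + 49) = -5*44 = -220)
1/(z(n) + f(39, 19)) = 1/(-220 + 4*(-2 + 39)²) = 1/(-220 + 4*37²) = 1/(-220 + 4*1369) = 1/(-220 + 5476) = 1/5256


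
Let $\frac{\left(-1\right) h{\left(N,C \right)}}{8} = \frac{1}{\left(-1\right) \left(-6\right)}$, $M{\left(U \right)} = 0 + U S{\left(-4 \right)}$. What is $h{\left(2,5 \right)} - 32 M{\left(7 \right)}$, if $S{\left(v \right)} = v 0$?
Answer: $- \frac{4}{3} \approx -1.3333$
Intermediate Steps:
$S{\left(v \right)} = 0$
$M{\left(U \right)} = 0$ ($M{\left(U \right)} = 0 + U 0 = 0 + 0 = 0$)
$h{\left(N,C \right)} = - \frac{4}{3}$ ($h{\left(N,C \right)} = - \frac{8}{\left(-1\right) \left(-6\right)} = - \frac{8}{6} = \left(-8\right) \frac{1}{6} = - \frac{4}{3}$)
$h{\left(2,5 \right)} - 32 M{\left(7 \right)} = - \frac{4}{3} - 0 = - \frac{4}{3} + 0 = - \frac{4}{3}$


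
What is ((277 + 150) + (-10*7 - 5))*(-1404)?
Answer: -494208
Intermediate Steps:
((277 + 150) + (-10*7 - 5))*(-1404) = (427 + (-70 - 5))*(-1404) = (427 - 75)*(-1404) = 352*(-1404) = -494208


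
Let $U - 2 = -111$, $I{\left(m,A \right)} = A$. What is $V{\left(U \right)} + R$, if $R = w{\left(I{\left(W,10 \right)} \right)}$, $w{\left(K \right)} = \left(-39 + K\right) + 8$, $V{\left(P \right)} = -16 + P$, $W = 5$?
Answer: $-146$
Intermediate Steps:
$U = -109$ ($U = 2 - 111 = -109$)
$w{\left(K \right)} = -31 + K$
$R = -21$ ($R = -31 + 10 = -21$)
$V{\left(U \right)} + R = \left(-16 - 109\right) - 21 = -125 - 21 = -146$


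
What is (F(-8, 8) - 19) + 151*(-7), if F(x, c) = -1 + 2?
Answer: -1075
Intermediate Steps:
F(x, c) = 1
(F(-8, 8) - 19) + 151*(-7) = (1 - 19) + 151*(-7) = -18 - 1057 = -1075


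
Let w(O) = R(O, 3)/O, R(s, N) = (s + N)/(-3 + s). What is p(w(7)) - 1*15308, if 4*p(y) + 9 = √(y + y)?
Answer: -61241/4 + √35/28 ≈ -15310.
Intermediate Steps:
R(s, N) = (N + s)/(-3 + s)
w(O) = (3 + O)/(O*(-3 + O)) (w(O) = ((3 + O)/(-3 + O))/O = (3 + O)/(O*(-3 + O)))
p(y) = -9/4 + √2*√y/4 (p(y) = -9/4 + √(y + y)/4 = -9/4 + √(2*y)/4 = -9/4 + (√2*√y)/4 = -9/4 + √2*√y/4)
p(w(7)) - 1*15308 = (-9/4 + √2*√((3 + 7)/(7*(-3 + 7)))/4) - 1*15308 = (-9/4 + √2*√((⅐)*10/4)/4) - 15308 = (-9/4 + √2*√((⅐)*(¼)*10)/4) - 15308 = (-9/4 + √2*√(5/14)/4) - 15308 = (-9/4 + √2*(√70/14)/4) - 15308 = (-9/4 + √35/28) - 15308 = -61241/4 + √35/28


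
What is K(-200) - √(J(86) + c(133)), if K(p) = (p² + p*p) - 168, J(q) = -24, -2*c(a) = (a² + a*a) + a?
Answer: 79832 - 9*I*√878/2 ≈ 79832.0 - 133.34*I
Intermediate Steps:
c(a) = -a² - a/2 (c(a) = -((a² + a*a) + a)/2 = -((a² + a²) + a)/2 = -(2*a² + a)/2 = -(a + 2*a²)/2 = -a² - a/2)
K(p) = -168 + 2*p² (K(p) = (p² + p²) - 168 = 2*p² - 168 = -168 + 2*p²)
K(-200) - √(J(86) + c(133)) = (-168 + 2*(-200)²) - √(-24 - 1*133*(½ + 133)) = (-168 + 2*40000) - √(-24 - 1*133*267/2) = (-168 + 80000) - √(-24 - 35511/2) = 79832 - √(-35559/2) = 79832 - 9*I*√878/2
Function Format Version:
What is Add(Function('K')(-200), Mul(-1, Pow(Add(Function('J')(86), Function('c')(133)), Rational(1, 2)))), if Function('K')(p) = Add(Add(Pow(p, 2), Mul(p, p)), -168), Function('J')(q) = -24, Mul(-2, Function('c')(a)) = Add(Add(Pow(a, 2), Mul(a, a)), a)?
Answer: Add(79832, Mul(Rational(-9, 2), I, Pow(878, Rational(1, 2)))) ≈ Add(79832., Mul(-133.34, I))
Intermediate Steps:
Function('c')(a) = Add(Mul(-1, Pow(a, 2)), Mul(Rational(-1, 2), a)) (Function('c')(a) = Mul(Rational(-1, 2), Add(Add(Pow(a, 2), Mul(a, a)), a)) = Mul(Rational(-1, 2), Add(Add(Pow(a, 2), Pow(a, 2)), a)) = Mul(Rational(-1, 2), Add(Mul(2, Pow(a, 2)), a)) = Mul(Rational(-1, 2), Add(a, Mul(2, Pow(a, 2)))) = Add(Mul(-1, Pow(a, 2)), Mul(Rational(-1, 2), a)))
Function('K')(p) = Add(-168, Mul(2, Pow(p, 2))) (Function('K')(p) = Add(Add(Pow(p, 2), Pow(p, 2)), -168) = Add(Mul(2, Pow(p, 2)), -168) = Add(-168, Mul(2, Pow(p, 2))))
Add(Function('K')(-200), Mul(-1, Pow(Add(Function('J')(86), Function('c')(133)), Rational(1, 2)))) = Add(Add(-168, Mul(2, Pow(-200, 2))), Mul(-1, Pow(Add(-24, Mul(-1, 133, Add(Rational(1, 2), 133))), Rational(1, 2)))) = Add(Add(-168, Mul(2, 40000)), Mul(-1, Pow(Add(-24, Mul(-1, 133, Rational(267, 2))), Rational(1, 2)))) = Add(Add(-168, 80000), Mul(-1, Pow(Add(-24, Rational(-35511, 2)), Rational(1, 2)))) = Add(79832, Mul(-1, Pow(Rational(-35559, 2), Rational(1, 2)))) = Add(79832, Mul(-1, Mul(Rational(9, 2), I, Pow(878, Rational(1, 2))))) = Add(79832, Mul(Rational(-9, 2), I, Pow(878, Rational(1, 2))))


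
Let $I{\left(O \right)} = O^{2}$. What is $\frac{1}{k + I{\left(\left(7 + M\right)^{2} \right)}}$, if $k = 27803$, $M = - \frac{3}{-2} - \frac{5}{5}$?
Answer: $\frac{16}{495473} \approx 3.2292 \cdot 10^{-5}$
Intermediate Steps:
$M = \frac{1}{2}$ ($M = \left(-3\right) \left(- \frac{1}{2}\right) - 1 = \frac{3}{2} - 1 = \frac{1}{2} \approx 0.5$)
$\frac{1}{k + I{\left(\left(7 + M\right)^{2} \right)}} = \frac{1}{27803 + \left(\left(7 + \frac{1}{2}\right)^{2}\right)^{2}} = \frac{1}{27803 + \left(\left(\frac{15}{2}\right)^{2}\right)^{2}} = \frac{1}{27803 + \left(\frac{225}{4}\right)^{2}} = \frac{1}{27803 + \frac{50625}{16}} = \frac{1}{\frac{495473}{16}} = \frac{16}{495473}$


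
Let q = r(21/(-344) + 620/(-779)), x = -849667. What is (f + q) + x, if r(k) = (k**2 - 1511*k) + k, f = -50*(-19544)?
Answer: 9251264403419969/71811136576 ≈ 1.2883e+5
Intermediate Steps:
f = 977200
r(k) = k**2 - 1510*k
q = 92974722472961/71811136576 (q = (21/(-344) + 620/(-779))*(-1510 + (21/(-344) + 620/(-779))) = (21*(-1/344) + 620*(-1/779))*(-1510 + (21*(-1/344) + 620*(-1/779))) = (-21/344 - 620/779)*(-1510 + (-21/344 - 620/779)) = -229639*(-1510 - 229639/267976)/267976 = -229639/267976*(-404873399/267976) = 92974722472961/71811136576 ≈ 1294.7)
(f + q) + x = (977200 + 92974722472961/71811136576) - 849667 = 70266817384540161/71811136576 - 849667 = 9251264403419969/71811136576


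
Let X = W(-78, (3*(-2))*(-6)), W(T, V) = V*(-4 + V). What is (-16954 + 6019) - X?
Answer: -12087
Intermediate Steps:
X = 1152 (X = ((3*(-2))*(-6))*(-4 + (3*(-2))*(-6)) = (-6*(-6))*(-4 - 6*(-6)) = 36*(-4 + 36) = 36*32 = 1152)
(-16954 + 6019) - X = (-16954 + 6019) - 1*1152 = -10935 - 1152 = -12087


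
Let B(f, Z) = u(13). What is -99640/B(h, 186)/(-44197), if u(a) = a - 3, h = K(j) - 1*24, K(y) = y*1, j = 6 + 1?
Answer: 9964/44197 ≈ 0.22545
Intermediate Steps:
j = 7
K(y) = y
h = -17 (h = 7 - 1*24 = 7 - 24 = -17)
u(a) = -3 + a
B(f, Z) = 10 (B(f, Z) = -3 + 13 = 10)
-99640/B(h, 186)/(-44197) = -99640/10/(-44197) = -99640*1/10*(-1/44197) = -9964*(-1/44197) = 9964/44197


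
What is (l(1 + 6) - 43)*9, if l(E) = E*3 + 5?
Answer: -153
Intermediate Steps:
l(E) = 5 + 3*E (l(E) = 3*E + 5 = 5 + 3*E)
(l(1 + 6) - 43)*9 = ((5 + 3*(1 + 6)) - 43)*9 = ((5 + 3*7) - 43)*9 = ((5 + 21) - 43)*9 = (26 - 43)*9 = -17*9 = -153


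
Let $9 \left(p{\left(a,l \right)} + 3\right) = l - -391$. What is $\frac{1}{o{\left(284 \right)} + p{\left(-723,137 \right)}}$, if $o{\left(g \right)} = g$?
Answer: $\frac{3}{1019} \approx 0.0029441$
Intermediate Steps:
$p{\left(a,l \right)} = \frac{364}{9} + \frac{l}{9}$ ($p{\left(a,l \right)} = -3 + \frac{l - -391}{9} = -3 + \frac{l + 391}{9} = -3 + \frac{391 + l}{9} = -3 + \left(\frac{391}{9} + \frac{l}{9}\right) = \frac{364}{9} + \frac{l}{9}$)
$\frac{1}{o{\left(284 \right)} + p{\left(-723,137 \right)}} = \frac{1}{284 + \left(\frac{364}{9} + \frac{1}{9} \cdot 137\right)} = \frac{1}{284 + \left(\frac{364}{9} + \frac{137}{9}\right)} = \frac{1}{284 + \frac{167}{3}} = \frac{1}{\frac{1019}{3}} = \frac{3}{1019}$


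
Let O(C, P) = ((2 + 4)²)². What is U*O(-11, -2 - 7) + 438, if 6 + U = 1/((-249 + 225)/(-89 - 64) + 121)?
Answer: -45275406/6179 ≈ -7327.3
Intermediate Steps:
O(C, P) = 1296 (O(C, P) = (6²)² = 36² = 1296)
U = -37023/6179 (U = -6 + 1/((-249 + 225)/(-89 - 64) + 121) = -6 + 1/(-24/(-153) + 121) = -6 + 1/(-24*(-1/153) + 121) = -6 + 1/(8/51 + 121) = -6 + 1/(6179/51) = -6 + 51/6179 = -37023/6179 ≈ -5.9917)
U*O(-11, -2 - 7) + 438 = -37023/6179*1296 + 438 = -47981808/6179 + 438 = -45275406/6179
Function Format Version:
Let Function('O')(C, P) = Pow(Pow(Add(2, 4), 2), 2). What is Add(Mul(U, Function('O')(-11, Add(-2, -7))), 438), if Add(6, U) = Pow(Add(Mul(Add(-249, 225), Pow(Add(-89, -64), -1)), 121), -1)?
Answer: Rational(-45275406, 6179) ≈ -7327.3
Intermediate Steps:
Function('O')(C, P) = 1296 (Function('O')(C, P) = Pow(Pow(6, 2), 2) = Pow(36, 2) = 1296)
U = Rational(-37023, 6179) (U = Add(-6, Pow(Add(Mul(Add(-249, 225), Pow(Add(-89, -64), -1)), 121), -1)) = Add(-6, Pow(Add(Mul(-24, Pow(-153, -1)), 121), -1)) = Add(-6, Pow(Add(Mul(-24, Rational(-1, 153)), 121), -1)) = Add(-6, Pow(Add(Rational(8, 51), 121), -1)) = Add(-6, Pow(Rational(6179, 51), -1)) = Add(-6, Rational(51, 6179)) = Rational(-37023, 6179) ≈ -5.9917)
Add(Mul(U, Function('O')(-11, Add(-2, -7))), 438) = Add(Mul(Rational(-37023, 6179), 1296), 438) = Add(Rational(-47981808, 6179), 438) = Rational(-45275406, 6179)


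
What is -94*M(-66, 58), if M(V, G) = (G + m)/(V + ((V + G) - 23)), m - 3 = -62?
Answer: -94/97 ≈ -0.96907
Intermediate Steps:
m = -59 (m = 3 - 62 = -59)
M(V, G) = (-59 + G)/(-23 + G + 2*V) (M(V, G) = (G - 59)/(V + ((V + G) - 23)) = (-59 + G)/(V + ((G + V) - 23)) = (-59 + G)/(V + (-23 + G + V)) = (-59 + G)/(-23 + G + 2*V))
-94*M(-66, 58) = -94*(-59 + 58)/(-23 + 58 + 2*(-66)) = -94*(-1)/(-23 + 58 - 132) = -94*(-1)/(-97) = -(-94)*(-1)/97 = -94*1/97 = -94/97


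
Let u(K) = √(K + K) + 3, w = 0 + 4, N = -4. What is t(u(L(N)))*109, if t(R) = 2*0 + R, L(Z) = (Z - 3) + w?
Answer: 327 + 109*I*√6 ≈ 327.0 + 266.99*I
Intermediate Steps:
w = 4
L(Z) = 1 + Z (L(Z) = (Z - 3) + 4 = (-3 + Z) + 4 = 1 + Z)
u(K) = 3 + √2*√K (u(K) = √(2*K) + 3 = √2*√K + 3 = 3 + √2*√K)
t(R) = R (t(R) = 0 + R = R)
t(u(L(N)))*109 = (3 + √2*√(1 - 4))*109 = (3 + √2*√(-3))*109 = (3 + √2*(I*√3))*109 = (3 + I*√6)*109 = 327 + 109*I*√6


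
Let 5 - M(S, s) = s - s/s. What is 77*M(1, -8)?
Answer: 1078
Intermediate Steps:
M(S, s) = 6 - s (M(S, s) = 5 - (s - s/s) = 5 - (s - 1*1) = 5 - (s - 1) = 5 - (-1 + s) = 5 + (1 - s) = 6 - s)
77*M(1, -8) = 77*(6 - 1*(-8)) = 77*(6 + 8) = 77*14 = 1078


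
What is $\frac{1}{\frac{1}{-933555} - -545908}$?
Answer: $\frac{933555}{509635142939} \approx 1.8318 \cdot 10^{-6}$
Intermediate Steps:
$\frac{1}{\frac{1}{-933555} - -545908} = \frac{1}{- \frac{1}{933555} + \left(\left(-15765 + 65163\right) + 496510\right)} = \frac{1}{- \frac{1}{933555} + \left(49398 + 496510\right)} = \frac{1}{- \frac{1}{933555} + 545908} = \frac{1}{\frac{509635142939}{933555}} = \frac{933555}{509635142939}$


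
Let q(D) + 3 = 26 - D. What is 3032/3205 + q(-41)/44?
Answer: 84632/35255 ≈ 2.4006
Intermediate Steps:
q(D) = 23 - D (q(D) = -3 + (26 - D) = 23 - D)
3032/3205 + q(-41)/44 = 3032/3205 + (23 - 1*(-41))/44 = 3032*(1/3205) + (23 + 41)*(1/44) = 3032/3205 + 64*(1/44) = 3032/3205 + 16/11 = 84632/35255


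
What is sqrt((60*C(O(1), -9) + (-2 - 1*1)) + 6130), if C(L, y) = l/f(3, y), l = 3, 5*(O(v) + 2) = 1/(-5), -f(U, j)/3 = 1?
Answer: sqrt(6067) ≈ 77.891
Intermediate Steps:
f(U, j) = -3 (f(U, j) = -3*1 = -3)
O(v) = -51/25 (O(v) = -2 + (1/5)/(-5) = -2 + (1/5)*(-1/5) = -2 - 1/25 = -51/25)
C(L, y) = -1 (C(L, y) = 3/(-3) = 3*(-1/3) = -1)
sqrt((60*C(O(1), -9) + (-2 - 1*1)) + 6130) = sqrt((60*(-1) + (-2 - 1*1)) + 6130) = sqrt((-60 + (-2 - 1)) + 6130) = sqrt((-60 - 3) + 6130) = sqrt(-63 + 6130) = sqrt(6067)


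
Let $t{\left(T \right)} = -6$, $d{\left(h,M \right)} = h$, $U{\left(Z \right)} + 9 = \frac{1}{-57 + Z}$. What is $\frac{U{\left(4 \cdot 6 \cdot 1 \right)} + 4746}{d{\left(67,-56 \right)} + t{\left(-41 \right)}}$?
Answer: $\frac{156320}{2013} \approx 77.655$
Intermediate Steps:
$U{\left(Z \right)} = -9 + \frac{1}{-57 + Z}$
$\frac{U{\left(4 \cdot 6 \cdot 1 \right)} + 4746}{d{\left(67,-56 \right)} + t{\left(-41 \right)}} = \frac{\frac{514 - 9 \cdot 4 \cdot 6 \cdot 1}{-57 + 4 \cdot 6 \cdot 1} + 4746}{67 - 6} = \frac{\frac{514 - 9 \cdot 24 \cdot 1}{-57 + 24 \cdot 1} + 4746}{61} = \left(\frac{514 - 216}{-57 + 24} + 4746\right) \frac{1}{61} = \left(\frac{514 - 216}{-33} + 4746\right) \frac{1}{61} = \left(\left(- \frac{1}{33}\right) 298 + 4746\right) \frac{1}{61} = \left(- \frac{298}{33} + 4746\right) \frac{1}{61} = \frac{156320}{33} \cdot \frac{1}{61} = \frac{156320}{2013}$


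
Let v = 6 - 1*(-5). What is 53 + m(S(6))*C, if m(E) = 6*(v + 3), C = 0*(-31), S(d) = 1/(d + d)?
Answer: 53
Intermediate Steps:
S(d) = 1/(2*d)
v = 11 (v = 6 + 5 = 11)
C = 0
m(E) = 84 (m(E) = 6*(11 + 3) = 6*14 = 84)
53 + m(S(6))*C = 53 + 84*0 = 53 + 0 = 53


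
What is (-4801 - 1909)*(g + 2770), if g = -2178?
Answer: -3972320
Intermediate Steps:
(-4801 - 1909)*(g + 2770) = (-4801 - 1909)*(-2178 + 2770) = -6710*592 = -3972320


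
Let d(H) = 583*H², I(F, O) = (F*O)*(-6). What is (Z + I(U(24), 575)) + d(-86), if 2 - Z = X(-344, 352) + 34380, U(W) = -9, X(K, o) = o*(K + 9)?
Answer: 4426460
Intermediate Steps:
X(K, o) = o*(9 + K)
I(F, O) = -6*F*O
Z = 83542 (Z = 2 - (352*(9 - 344) + 34380) = 2 - (352*(-335) + 34380) = 2 - (-117920 + 34380) = 2 - 1*(-83540) = 2 + 83540 = 83542)
(Z + I(U(24), 575)) + d(-86) = (83542 - 6*(-9)*575) + 583*(-86)² = (83542 + 31050) + 583*7396 = 114592 + 4311868 = 4426460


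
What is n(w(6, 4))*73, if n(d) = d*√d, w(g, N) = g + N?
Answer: 730*√10 ≈ 2308.5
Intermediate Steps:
w(g, N) = N + g
n(d) = d^(3/2)
n(w(6, 4))*73 = (4 + 6)^(3/2)*73 = 10^(3/2)*73 = (10*√10)*73 = 730*√10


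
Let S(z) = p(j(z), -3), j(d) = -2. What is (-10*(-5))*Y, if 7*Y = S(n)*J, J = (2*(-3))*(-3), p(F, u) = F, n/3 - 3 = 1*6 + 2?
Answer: -1800/7 ≈ -257.14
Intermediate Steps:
n = 33 (n = 9 + 3*(1*6 + 2) = 9 + 3*(6 + 2) = 9 + 3*8 = 9 + 24 = 33)
J = 18 (J = -6*(-3) = 18)
S(z) = -2
Y = -36/7 (Y = (-2*18)/7 = (⅐)*(-36) = -36/7 ≈ -5.1429)
(-10*(-5))*Y = -10*(-5)*(-36/7) = 50*(-36/7) = -1800/7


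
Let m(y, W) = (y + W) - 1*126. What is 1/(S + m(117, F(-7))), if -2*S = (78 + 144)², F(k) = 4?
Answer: -1/24647 ≈ -4.0573e-5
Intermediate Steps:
m(y, W) = -126 + W + y (m(y, W) = (W + y) - 126 = -126 + W + y)
S = -24642 (S = -(78 + 144)²/2 = -½*222² = -½*49284 = -24642)
1/(S + m(117, F(-7))) = 1/(-24642 + (-126 + 4 + 117)) = 1/(-24642 - 5) = 1/(-24647) = -1/24647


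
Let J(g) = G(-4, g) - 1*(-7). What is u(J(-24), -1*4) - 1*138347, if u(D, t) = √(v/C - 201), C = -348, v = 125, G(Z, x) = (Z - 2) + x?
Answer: -138347 + I*√6096351/174 ≈ -1.3835e+5 + 14.19*I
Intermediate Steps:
G(Z, x) = -2 + Z + x (G(Z, x) = (-2 + Z) + x = -2 + Z + x)
J(g) = 1 + g (J(g) = (-2 - 4 + g) - 1*(-7) = (-6 + g) + 7 = 1 + g)
u(D, t) = I*√6096351/174 (u(D, t) = √(125/(-348) - 201) = √(125*(-1/348) - 201) = √(-125/348 - 201) = √(-70073/348) = I*√6096351/174)
u(J(-24), -1*4) - 1*138347 = I*√6096351/174 - 1*138347 = I*√6096351/174 - 138347 = -138347 + I*√6096351/174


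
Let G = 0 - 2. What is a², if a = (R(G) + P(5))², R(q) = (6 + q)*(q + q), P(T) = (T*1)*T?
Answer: 6561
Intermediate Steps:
P(T) = T² (P(T) = T*T = T²)
G = -2
R(q) = 2*q*(6 + q) (R(q) = (6 + q)*(2*q) = 2*q*(6 + q))
a = 81 (a = (2*(-2)*(6 - 2) + 5²)² = (2*(-2)*4 + 25)² = (-16 + 25)² = 9² = 81)
a² = 81² = 6561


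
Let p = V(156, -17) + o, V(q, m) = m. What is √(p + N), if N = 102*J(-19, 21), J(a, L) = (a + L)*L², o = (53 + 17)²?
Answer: √94847 ≈ 307.97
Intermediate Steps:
o = 4900 (o = 70² = 4900)
J(a, L) = L²*(L + a) (J(a, L) = (L + a)*L² = L²*(L + a))
p = 4883 (p = -17 + 4900 = 4883)
N = 89964 (N = 102*(21²*(21 - 19)) = 102*(441*2) = 102*882 = 89964)
√(p + N) = √(4883 + 89964) = √94847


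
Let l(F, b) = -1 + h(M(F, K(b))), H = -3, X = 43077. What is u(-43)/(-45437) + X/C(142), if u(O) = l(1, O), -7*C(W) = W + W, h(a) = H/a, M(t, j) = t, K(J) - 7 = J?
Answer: -13701026407/12904108 ≈ -1061.8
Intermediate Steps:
K(J) = 7 + J
h(a) = -3/a
C(W) = -2*W/7 (C(W) = -(W + W)/7 = -2*W/7)
l(F, b) = -1 - 3/F
u(O) = -4 (u(O) = (-3 - 1*1)/1 = 1*(-3 - 1) = 1*(-4) = -4)
u(-43)/(-45437) + X/C(142) = -4/(-45437) + 43077/((-2/7*142)) = -4*(-1/45437) + 43077/(-284/7) = 4/45437 + 43077*(-7/284) = 4/45437 - 301539/284 = -13701026407/12904108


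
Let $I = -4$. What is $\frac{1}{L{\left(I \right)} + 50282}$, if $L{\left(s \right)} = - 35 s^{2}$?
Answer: $\frac{1}{49722} \approx 2.0112 \cdot 10^{-5}$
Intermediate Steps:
$\frac{1}{L{\left(I \right)} + 50282} = \frac{1}{- 35 \left(-4\right)^{2} + 50282} = \frac{1}{\left(-35\right) 16 + 50282} = \frac{1}{-560 + 50282} = \frac{1}{49722}$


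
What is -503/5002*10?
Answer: -2515/2501 ≈ -1.0056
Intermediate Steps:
-503/5002*10 = -2515/2501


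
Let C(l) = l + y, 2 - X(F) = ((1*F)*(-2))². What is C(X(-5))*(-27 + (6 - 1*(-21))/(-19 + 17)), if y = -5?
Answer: 8343/2 ≈ 4171.5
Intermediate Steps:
X(F) = 2 - 4*F² (X(F) = 2 - ((1*F)*(-2))² = 2 - (F*(-2))² = 2 - (-2*F)² = 2 - 4*F²)
C(l) = -5 + l (C(l) = l - 5 = -5 + l)
C(X(-5))*(-27 + (6 - 1*(-21))/(-19 + 17)) = (-5 + (2 - 4*(-5)²))*(-27 + (6 - 1*(-21))/(-19 + 17)) = (-5 + (2 - 4*25))*(-27 + (6 + 21)/(-2)) = (-5 + (2 - 100))*(-27 + 27*(-½)) = (-5 - 98)*(-27 - 27/2) = -103*(-81/2) = 8343/2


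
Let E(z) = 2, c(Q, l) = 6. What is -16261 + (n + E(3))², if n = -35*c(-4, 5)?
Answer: 27003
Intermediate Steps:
n = -210 (n = -35*6 = -210)
-16261 + (n + E(3))² = -16261 + (-210 + 2)² = -16261 + (-208)² = -16261 + 43264 = 27003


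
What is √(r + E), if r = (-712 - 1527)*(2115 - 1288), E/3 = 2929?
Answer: I*√1842866 ≈ 1357.5*I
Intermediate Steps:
E = 8787 (E = 3*2929 = 8787)
r = -1851653 (r = -2239*827 = -1851653)
√(r + E) = √(-1851653 + 8787) = √(-1842866) = I*√1842866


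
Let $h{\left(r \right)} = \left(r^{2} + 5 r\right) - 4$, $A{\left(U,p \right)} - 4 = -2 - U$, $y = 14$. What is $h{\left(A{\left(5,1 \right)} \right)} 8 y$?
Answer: $-1120$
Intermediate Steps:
$A{\left(U,p \right)} = 2 - U$ ($A{\left(U,p \right)} = 4 - \left(2 + U\right) = 2 - U$)
$h{\left(r \right)} = -4 + r^{2} + 5 r$
$h{\left(A{\left(5,1 \right)} \right)} 8 y = \left(-4 + \left(2 - 5\right)^{2} + 5 \left(2 - 5\right)\right) 8 \cdot 14 = \left(-4 + \left(-3\right)^{2} + 5 \left(-3\right)\right) 8 \cdot 14 = \left(-4 + 9 - 15\right) 8 \cdot 14 = \left(-10\right) 8 \cdot 14 = \left(-80\right) 14 = -1120$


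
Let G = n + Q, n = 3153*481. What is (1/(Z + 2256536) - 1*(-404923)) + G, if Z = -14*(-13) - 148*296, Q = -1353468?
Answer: 1257039099681/2212910 ≈ 5.6805e+5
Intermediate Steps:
Z = -43626 (Z = 182 - 43808 = -43626)
n = 1516593
G = 163125 (G = 1516593 - 1353468 = 163125)
(1/(Z + 2256536) - 1*(-404923)) + G = (1/(-43626 + 2256536) - 1*(-404923)) + 163125 = (1/2212910 + 404923) + 163125 = 896058155931/2212910 + 163125 = 1257039099681/2212910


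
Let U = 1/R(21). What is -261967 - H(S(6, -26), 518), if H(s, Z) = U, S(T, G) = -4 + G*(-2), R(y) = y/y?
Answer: -261968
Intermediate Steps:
R(y) = 1
U = 1 (U = 1/1 = 1)
S(T, G) = -4 - 2*G
H(s, Z) = 1
-261967 - H(S(6, -26), 518) = -261967 - 1*1 = -261967 - 1 = -261968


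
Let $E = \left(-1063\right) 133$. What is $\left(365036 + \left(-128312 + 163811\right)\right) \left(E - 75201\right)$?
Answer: $-86747870300$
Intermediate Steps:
$E = -141379$
$\left(365036 + \left(-128312 + 163811\right)\right) \left(E - 75201\right) = \left(365036 + \left(-128312 + 163811\right)\right) \left(-141379 - 75201\right) = \left(365036 + 35499\right) \left(-216580\right) = 400535 \left(-216580\right) = -86747870300$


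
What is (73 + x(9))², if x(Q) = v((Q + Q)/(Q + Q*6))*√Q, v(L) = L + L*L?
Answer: 13184161/2401 ≈ 5491.1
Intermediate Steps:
v(L) = L + L²
x(Q) = 18*√Q/49 (x(Q) = (((Q + Q)/(Q + Q*6))*(1 + (Q + Q)/(Q + Q*6)))*√Q = (((2*Q)/(Q + 6*Q))*(1 + (2*Q)/(Q + 6*Q)))*√Q = (((2*Q)/((7*Q)))*(1 + (2*Q)/((7*Q))))*√Q = (((2*Q)*(1/(7*Q)))*(1 + (2*Q)*(1/(7*Q))))*√Q = (2*(1 + 2/7)/7)*√Q = ((2/7)*(9/7))*√Q = 18*√Q/49)
(73 + x(9))² = (73 + 18*√9/49)² = (73 + (18/49)*3)² = (73 + 54/49)² = (3631/49)² = 13184161/2401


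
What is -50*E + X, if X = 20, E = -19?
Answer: 970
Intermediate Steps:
-50*E + X = -50*(-19) + 20 = 950 + 20 = 970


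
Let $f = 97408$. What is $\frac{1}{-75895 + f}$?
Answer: $\frac{1}{21513} \approx 4.6484 \cdot 10^{-5}$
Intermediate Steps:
$\frac{1}{-75895 + f} = \frac{1}{-75895 + 97408} = \frac{1}{21513}$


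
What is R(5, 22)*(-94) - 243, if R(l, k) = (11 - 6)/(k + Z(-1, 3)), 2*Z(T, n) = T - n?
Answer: -533/2 ≈ -266.50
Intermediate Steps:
Z(T, n) = T/2 - n/2 (Z(T, n) = (T - n)/2 = T/2 - n/2)
R(l, k) = 5/(-2 + k) (R(l, k) = (11 - 6)/(k + ((1/2)*(-1) - 1/2*3)) = 5/(k + (-1/2 - 3/2)) = 5/(k - 2) = 5/(-2 + k))
R(5, 22)*(-94) - 243 = (5/(-2 + 22))*(-94) - 243 = (5/20)*(-94) - 243 = (5*(1/20))*(-94) - 243 = (1/4)*(-94) - 243 = -47/2 - 243 = -533/2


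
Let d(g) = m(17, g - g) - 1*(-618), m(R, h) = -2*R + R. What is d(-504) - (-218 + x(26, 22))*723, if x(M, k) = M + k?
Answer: 123511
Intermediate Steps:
m(R, h) = -R
d(g) = 601 (d(g) = -1*17 - 1*(-618) = -17 + 618 = 601)
d(-504) - (-218 + x(26, 22))*723 = 601 - (-218 + (26 + 22))*723 = 601 - (-218 + 48)*723 = 601 - (-170)*723 = 601 - 1*(-122910) = 601 + 122910 = 123511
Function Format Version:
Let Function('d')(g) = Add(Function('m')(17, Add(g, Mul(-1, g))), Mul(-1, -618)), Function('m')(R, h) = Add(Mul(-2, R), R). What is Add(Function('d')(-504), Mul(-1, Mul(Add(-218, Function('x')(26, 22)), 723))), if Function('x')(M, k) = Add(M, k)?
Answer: 123511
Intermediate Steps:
Function('m')(R, h) = Mul(-1, R)
Function('d')(g) = 601 (Function('d')(g) = Add(Mul(-1, 17), Mul(-1, -618)) = Add(-17, 618) = 601)
Add(Function('d')(-504), Mul(-1, Mul(Add(-218, Function('x')(26, 22)), 723))) = Add(601, Mul(-1, Mul(Add(-218, Add(26, 22)), 723))) = Add(601, Mul(-1, Mul(Add(-218, 48), 723))) = Add(601, Mul(-1, Mul(-170, 723))) = Add(601, Mul(-1, -122910)) = Add(601, 122910) = 123511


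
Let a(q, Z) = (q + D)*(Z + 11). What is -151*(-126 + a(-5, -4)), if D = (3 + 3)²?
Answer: -13741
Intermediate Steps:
D = 36 (D = 6² = 36)
a(q, Z) = (11 + Z)*(36 + q) (a(q, Z) = (q + 36)*(Z + 11) = (36 + q)*(11 + Z) = (11 + Z)*(36 + q))
-151*(-126 + a(-5, -4)) = -151*(-126 + (396 + 11*(-5) + 36*(-4) - 4*(-5))) = -151*(-126 + (396 - 55 - 144 + 20)) = -151*(-126 + 217) = -151*91 = -13741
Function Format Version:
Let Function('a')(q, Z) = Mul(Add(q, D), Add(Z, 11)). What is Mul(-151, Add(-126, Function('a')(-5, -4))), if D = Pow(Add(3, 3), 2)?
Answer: -13741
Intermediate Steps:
D = 36 (D = Pow(6, 2) = 36)
Function('a')(q, Z) = Mul(Add(11, Z), Add(36, q)) (Function('a')(q, Z) = Mul(Add(q, 36), Add(Z, 11)) = Mul(Add(36, q), Add(11, Z)) = Mul(Add(11, Z), Add(36, q)))
Mul(-151, Add(-126, Function('a')(-5, -4))) = Mul(-151, Add(-126, Add(396, Mul(11, -5), Mul(36, -4), Mul(-4, -5)))) = Mul(-151, Add(-126, Add(396, -55, -144, 20))) = Mul(-151, Add(-126, 217)) = Mul(-151, 91) = -13741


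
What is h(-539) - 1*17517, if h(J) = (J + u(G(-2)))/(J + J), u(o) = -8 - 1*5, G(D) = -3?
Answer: -9441387/539 ≈ -17517.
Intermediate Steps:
u(o) = -13 (u(o) = -8 - 5 = -13)
h(J) = (-13 + J)/(2*J) (h(J) = (J - 13)/(J + J) = (-13 + J)/((2*J)) = (-13 + J)*(1/(2*J)) = (-13 + J)/(2*J))
h(-539) - 1*17517 = (1/2)*(-13 - 539)/(-539) - 1*17517 = (1/2)*(-1/539)*(-552) - 17517 = 276/539 - 17517 = -9441387/539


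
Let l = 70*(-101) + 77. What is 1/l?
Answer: -1/6993 ≈ -0.00014300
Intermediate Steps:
l = -6993 (l = -7070 + 77 = -6993)
1/l = 1/(-6993) = -1/6993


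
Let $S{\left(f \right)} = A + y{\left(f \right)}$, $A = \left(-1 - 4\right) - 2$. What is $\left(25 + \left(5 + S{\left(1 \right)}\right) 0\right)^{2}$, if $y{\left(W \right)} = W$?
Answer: $625$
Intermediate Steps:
$A = -7$ ($A = -5 - 2 = -7$)
$S{\left(f \right)} = -7 + f$
$\left(25 + \left(5 + S{\left(1 \right)}\right) 0\right)^{2} = \left(25 + \left(5 + \left(-7 + 1\right)\right) 0\right)^{2} = \left(25 + \left(5 - 6\right) 0\right)^{2} = \left(25 - 0\right)^{2} = \left(25 + 0\right)^{2} = 25^{2} = 625$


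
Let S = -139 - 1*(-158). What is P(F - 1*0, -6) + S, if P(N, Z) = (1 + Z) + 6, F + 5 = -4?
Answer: 20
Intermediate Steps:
F = -9 (F = -5 - 4 = -9)
P(N, Z) = 7 + Z
S = 19 (S = -139 + 158 = 19)
P(F - 1*0, -6) + S = (7 - 6) + 19 = 1 + 19 = 20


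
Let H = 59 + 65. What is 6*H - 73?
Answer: 671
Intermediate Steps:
H = 124
6*H - 73 = 6*124 - 73 = 744 - 73 = 671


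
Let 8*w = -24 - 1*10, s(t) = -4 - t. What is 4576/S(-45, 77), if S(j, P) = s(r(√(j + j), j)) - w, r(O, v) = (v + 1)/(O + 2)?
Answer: 4081792/15887 + 4832256*I*√10/15887 ≈ 256.93 + 961.85*I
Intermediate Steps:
r(O, v) = (1 + v)/(2 + O)
w = -17/4 (w = (-24 - 1*10)/8 = (-24 - 10)/8 = (⅛)*(-34) = -17/4 ≈ -4.2500)
S(j, P) = ¼ - (1 + j)/(2 + √2*√j) (S(j, P) = (-4 - (1 + j)/(2 + √(j + j))) - 1*(-17/4) = (-4 - (1 + j)/(2 + √(2*j))) + 17/4 = (-4 - (1 + j)/(2 + √2*√j)) + 17/4 = ¼ - (1 + j)/(2 + √2*√j))
4576/S(-45, 77) = 4576/(((-2 - 4*(-45) + √2*√(-45))/(4*(2 + √2*√(-45))))) = 4576/(((-2 + 180 + √2*(3*I*√5))/(4*(2 + √2*(3*I*√5))))) = 4576/(((-2 + 180 + 3*I*√10)/(4*(2 + 3*I*√10)))) = 4576/(((178 + 3*I*√10)/(4*(2 + 3*I*√10)))) = 4576*(4*(2 + 3*I*√10)/(178 + 3*I*√10)) = 18304*(2 + 3*I*√10)/(178 + 3*I*√10)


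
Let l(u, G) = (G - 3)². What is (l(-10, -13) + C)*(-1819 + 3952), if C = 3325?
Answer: 7638273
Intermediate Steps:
l(u, G) = (-3 + G)²
(l(-10, -13) + C)*(-1819 + 3952) = ((-3 - 13)² + 3325)*(-1819 + 3952) = ((-16)² + 3325)*2133 = (256 + 3325)*2133 = 3581*2133 = 7638273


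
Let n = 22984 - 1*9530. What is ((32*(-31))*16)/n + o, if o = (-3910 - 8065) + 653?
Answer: -2457130/217 ≈ -11323.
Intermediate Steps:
n = 13454 (n = 22984 - 9530 = 13454)
o = -11322 (o = -11975 + 653 = -11322)
((32*(-31))*16)/n + o = ((32*(-31))*16)/13454 - 11322 = -992*16*(1/13454) - 11322 = -15872*1/13454 - 11322 = -256/217 - 11322 = -2457130/217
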